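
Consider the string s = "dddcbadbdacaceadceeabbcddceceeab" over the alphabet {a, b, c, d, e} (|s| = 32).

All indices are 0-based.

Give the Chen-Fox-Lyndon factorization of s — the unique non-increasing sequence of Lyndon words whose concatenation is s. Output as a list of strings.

["d", "d", "d", "c", "b", "adbd", "acaceadcee", "abbcddcecee", "ab"]

emit factor 1: 'd' (i=0, period=1)
emit factor 2: 'd' (i=1, period=1)
emit factor 3: 'd' (i=2, period=1)
emit factor 4: 'c' (i=3, period=1)
emit factor 5: 'b' (i=4, period=1)
emit factor 6: 'adbd' (i=5, period=4)
emit factor 7: 'acaceadcee' (i=9, period=10)
emit factor 8: 'abbcddcecee' (i=19, period=11)
emit factor 9: 'ab' (i=30, period=2)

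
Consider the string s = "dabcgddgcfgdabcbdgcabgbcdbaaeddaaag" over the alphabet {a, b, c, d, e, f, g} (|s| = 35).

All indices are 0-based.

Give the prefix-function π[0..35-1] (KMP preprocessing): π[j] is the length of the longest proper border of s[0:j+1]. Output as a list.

[0, 0, 0, 0, 0, 1, 1, 0, 0, 0, 0, 1, 2, 3, 4, 0, 1, 0, 0, 0, 0, 0, 0, 0, 1, 0, 0, 0, 0, 1, 1, 2, 0, 0, 0]

π[0] = 0
j=1 s[j]='a': π[1]=0 (border '')
j=2 s[j]='b': π[2]=0 (border '')
j=3 s[j]='c': π[3]=0 (border '')
j=4 s[j]='g': π[4]=0 (border '')
j=5 s[j]='d': π[5]=1 (border 'd')
j=6 s[j]='d': k: 1→0; π[6]=1 (border 'd')
j=7 s[j]='g': k: 1→0; π[7]=0 (border '')
j=8 s[j]='c': π[8]=0 (border '')
j=9 s[j]='f': π[9]=0 (border '')
j=10 s[j]='g': π[10]=0 (border '')
j=11 s[j]='d': π[11]=1 (border 'd')
j=12 s[j]='a': π[12]=2 (border 'da')
j=13 s[j]='b': π[13]=3 (border 'dab')
j=14 s[j]='c': π[14]=4 (border 'dabc')
j=15 s[j]='b': k: 4→0; π[15]=0 (border '')
j=16 s[j]='d': π[16]=1 (border 'd')
j=17 s[j]='g': k: 1→0; π[17]=0 (border '')
j=18 s[j]='c': π[18]=0 (border '')
j=19 s[j]='a': π[19]=0 (border '')
j=20 s[j]='b': π[20]=0 (border '')
j=21 s[j]='g': π[21]=0 (border '')
j=22 s[j]='b': π[22]=0 (border '')
j=23 s[j]='c': π[23]=0 (border '')
j=24 s[j]='d': π[24]=1 (border 'd')
j=25 s[j]='b': k: 1→0; π[25]=0 (border '')
j=26 s[j]='a': π[26]=0 (border '')
j=27 s[j]='a': π[27]=0 (border '')
j=28 s[j]='e': π[28]=0 (border '')
j=29 s[j]='d': π[29]=1 (border 'd')
j=30 s[j]='d': k: 1→0; π[30]=1 (border 'd')
j=31 s[j]='a': π[31]=2 (border 'da')
j=32 s[j]='a': k: 2→0; π[32]=0 (border '')
j=33 s[j]='a': π[33]=0 (border '')
j=34 s[j]='g': π[34]=0 (border '')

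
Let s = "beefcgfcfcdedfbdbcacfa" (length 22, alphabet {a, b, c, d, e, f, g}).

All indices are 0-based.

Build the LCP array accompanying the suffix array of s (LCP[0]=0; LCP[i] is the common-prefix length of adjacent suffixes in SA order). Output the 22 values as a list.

rank | idx | suffix
   0 |  21 | a
   1 |  18 | acfa
   2 |  16 | bcacfa
   3 |  14 | bdbcacfa
   4 |   0 | beefcgfcfcdedfbdbcacfa
   5 |  17 | cacfa
   6 |   9 | cdedfbdbcacfa
   7 |  19 | cfa
   8 |   7 | cfcdedfbdbcacfa
   9 |   4 | cgfcfcdedfbdbcacfa
  10 |  15 | dbcacfa
  11 |  10 | dedfbdbcacfa
  12 |  12 | dfbdbcacfa
  13 |  11 | edfbdbcacfa
  14 |   1 | eefcgfcfcdedfbdbcacfa
  15 |   2 | efcgfcfcdedfbdbcacfa
  16 |  20 | fa
  17 |  13 | fbdbcacfa
  18 |   8 | fcdedfbdbcacfa
  19 |   6 | fcfcdedfbdbcacfa
  20 |   3 | fcgfcfcdedfbdbcacfa
  21 |   5 | gfcfcdedfbdbcacfa

SA = [21, 18, 16, 14, 0, 17, 9, 19, 7, 4, 15, 10, 12, 11, 1, 2, 20, 13, 8, 6, 3, 5]
[i] adj suffixes → lcp
  [1] 21/18 → 1 ('a')
  [2] 18/16 → 0 ('')
  [3] 16/14 → 1 ('b')
  [4] 14/0 → 1 ('b')
  [5] 0/17 → 0 ('')
  [6] 17/9 → 1 ('c')
  [7] 9/19 → 1 ('c')
  [8] 19/7 → 2 ('cf')
  [9] 7/4 → 1 ('c')
  [10] 4/15 → 0 ('')
  [11] 15/10 → 1 ('d')
  [12] 10/12 → 1 ('d')
  [13] 12/11 → 0 ('')
  [14] 11/1 → 1 ('e')
  [15] 1/2 → 1 ('e')
  [16] 2/20 → 0 ('')
  [17] 20/13 → 1 ('f')
  [18] 13/8 → 1 ('f')
  [19] 8/6 → 2 ('fc')
  [20] 6/3 → 2 ('fc')
  [21] 3/5 → 0 ('')

[0, 1, 0, 1, 1, 0, 1, 1, 2, 1, 0, 1, 1, 0, 1, 1, 0, 1, 1, 2, 2, 0]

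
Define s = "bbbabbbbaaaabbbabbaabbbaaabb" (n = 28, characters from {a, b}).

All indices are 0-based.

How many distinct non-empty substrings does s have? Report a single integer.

315

rank | idx | suffix
   0 |   8 | aaaabbbabbaabbbaaabb
   1 |  23 | aaabb
   2 |   9 | aaabbbabbaabbbaaabb
   3 |  24 | aabb
   4 |  18 | aabbbaaabb
   5 |  10 | aabbbabbaabbbaaabb
   6 |  25 | abb
   7 |  15 | abbaabbbaaabb
   8 |  19 | abbbaaabb
   9 |  11 | abbbabbaabbbaaabb
  10 |   3 | abbbbaaaabbbabbaabbbaaabb
  11 |  27 | b
  12 |   7 | baaaabbbabbaabbbaaabb
  13 |  22 | baaabb
  14 |  17 | baabbbaaabb
  15 |  14 | babbaabbbaaabb
  16 |   2 | babbbbaaaabbbabbaabbbaaabb
  17 |  26 | bb
  18 |   6 | bbaaaabbbabbaabbbaaabb
  19 |  21 | bbaaabb
  20 |  16 | bbaabbbaaabb
  21 |  13 | bbabbaabbbaaabb
  22 |   1 | bbabbbbaaaabbbabbaabbbaaabb
  23 |   5 | bbbaaaabbbabbaabbbaaabb
  24 |  20 | bbbaaabb
  25 |  12 | bbbabbaabbbaaabb
  26 |   0 | bbbabbbbaaaabbbabbaabbbaaabb
  27 |   4 | bbbbaaaabbbabbaabbbaaabb

SA = [8, 23, 9, 24, 18, 10, 25, 15, 19, 11, 3, 27, 7, 22, 17, 14, 2, 26, 6, 21, 16, 13, 1, 5, 20, 12, 0, 4]
[i] adj suffixes → lcp
  [1] 8/23 → 3 ('aaa')
  [2] 23/9 → 5 ('aaabb')
  [3] 9/24 → 2 ('aa')
  [4] 24/18 → 4 ('aabb')
  [5] 18/10 → 6 ('aabbba')
  [6] 10/25 → 1 ('a')
  [7] 25/15 → 3 ('abb')
  [8] 15/19 → 3 ('abb')
  [9] 19/11 → 5 ('abbba')
  [10] 11/3 → 4 ('abbb')
  [11] 3/27 → 0 ('')
  [12] 27/7 → 1 ('b')
  [13] 7/22 → 4 ('baaa')
  [14] 22/17 → 3 ('baa')
  [15] 17/14 → 2 ('ba')
  [16] 14/2 → 4 ('babb')
  [17] 2/26 → 1 ('b')
  [18] 26/6 → 2 ('bb')
  [19] 6/21 → 5 ('bbaaa')
  [20] 21/16 → 4 ('bbaa')
  [21] 16/13 → 3 ('bba')
  [22] 13/1 → 5 ('bbabb')
  [23] 1/5 → 2 ('bb')
  [24] 5/20 → 6 ('bbbaaa')
  [25] 20/12 → 4 ('bbba')
  [26] 12/0 → 6 ('bbbabb')
  [27] 0/4 → 3 ('bbb')

n(n+1)/2 = 28·29/2 = 406
Σ LCP = 0 + 3 + 5 + 2 + 4 + 6 + 1 + 3 + 3 + 5 + 4 + 0 + 1 + 4 + 3 + 2 + 4 + 1 + 2 + 5 + 4 + 3 + 5 + 2 + 6 + 4 + 6 + 3 = 91
distinct = 406 − 91 = 315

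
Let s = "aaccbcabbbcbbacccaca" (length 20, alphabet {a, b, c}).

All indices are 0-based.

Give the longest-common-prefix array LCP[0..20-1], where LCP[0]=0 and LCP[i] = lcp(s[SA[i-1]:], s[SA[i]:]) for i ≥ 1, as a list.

rank | idx | suffix
   0 |  19 | a
   1 |   0 | aaccbcabbbcbbacccaca
   2 |   6 | abbbcbbacccaca
   3 |  17 | aca
   4 |   1 | accbcabbbcbbacccaca
   5 |  13 | acccaca
   6 |  12 | bacccaca
   7 |  11 | bbacccaca
   8 |   7 | bbbcbbacccaca
   9 |   8 | bbcbbacccaca
  10 |   4 | bcabbbcbbacccaca
  11 |   9 | bcbbacccaca
  12 |  18 | ca
  13 |   5 | cabbbcbbacccaca
  14 |  16 | caca
  15 |  10 | cbbacccaca
  16 |   3 | cbcabbbcbbacccaca
  17 |  15 | ccaca
  18 |   2 | ccbcabbbcbbacccaca
  19 |  14 | cccaca

SA = [19, 0, 6, 17, 1, 13, 12, 11, 7, 8, 4, 9, 18, 5, 16, 10, 3, 15, 2, 14]
i: (SA[i-1],SA[i]) lcp shared
  1: (19,0) 1 'a'
  2: (0,6) 1 'a'
  3: (6,17) 1 'a'
  4: (17,1) 2 'ac'
  5: (1,13) 3 'acc'
  6: (13,12) 0 ''
  7: (12,11) 1 'b'
  8: (11,7) 2 'bb'
  9: (7,8) 2 'bb'
  10: (8,4) 1 'b'
  11: (4,9) 2 'bc'
  12: (9,18) 0 ''
  13: (18,5) 2 'ca'
  14: (5,16) 2 'ca'
  15: (16,10) 1 'c'
  16: (10,3) 2 'cb'
  17: (3,15) 1 'c'
  18: (15,2) 2 'cc'
  19: (2,14) 2 'cc'

[0, 1, 1, 1, 2, 3, 0, 1, 2, 2, 1, 2, 0, 2, 2, 1, 2, 1, 2, 2]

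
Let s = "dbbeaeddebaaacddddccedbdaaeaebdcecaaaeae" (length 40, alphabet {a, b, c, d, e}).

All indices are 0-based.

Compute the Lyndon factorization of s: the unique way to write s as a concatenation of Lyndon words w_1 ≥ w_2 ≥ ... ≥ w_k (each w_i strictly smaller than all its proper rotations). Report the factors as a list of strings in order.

emit factor 1: 'd' (i=0, period=1)
emit factor 2: 'bbe' (i=1, period=3)
emit factor 3: 'aeddeb' (i=4, period=6)
emit factor 4: 'aaacddddccedbdaaeaebdcecaaaeae' (i=10, period=30)

["d", "bbe", "aeddeb", "aaacddddccedbdaaeaebdcecaaaeae"]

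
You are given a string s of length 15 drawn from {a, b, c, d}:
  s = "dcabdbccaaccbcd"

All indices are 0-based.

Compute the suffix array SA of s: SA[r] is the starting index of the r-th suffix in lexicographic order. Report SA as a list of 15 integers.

[8, 2, 9, 5, 12, 3, 7, 1, 11, 6, 10, 13, 14, 4, 0]

rank | idx | suffix
   0 |   8 | aaccbcd
   1 |   2 | abdbccaaccbcd
   2 |   9 | accbcd
   3 |   5 | bccaaccbcd
   4 |  12 | bcd
   5 |   3 | bdbccaaccbcd
   6 |   7 | caaccbcd
   7 |   1 | cabdbccaaccbcd
   8 |  11 | cbcd
   9 |   6 | ccaaccbcd
  10 |  10 | ccbcd
  11 |  13 | cd
  12 |  14 | d
  13 |   4 | dbccaaccbcd
  14 |   0 | dcabdbccaaccbcd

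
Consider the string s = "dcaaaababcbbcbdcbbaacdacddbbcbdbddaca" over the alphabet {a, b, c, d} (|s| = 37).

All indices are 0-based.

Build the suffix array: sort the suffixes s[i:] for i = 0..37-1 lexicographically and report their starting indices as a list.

rank | idx | suffix
   0 |  36 | a
   1 |   2 | aaaababcbbcbdcbbaacdacddbbcbdbddaca
   2 |   3 | aaababcbbcbdcbbaacdacddbbcbdbddaca
   3 |   4 | aababcbbcbdcbbaacdacddbbcbdbddaca
   4 |  18 | aacdacddbbcbdbddaca
   5 |   5 | ababcbbcbdcbbaacdacddbbcbdbddaca
   6 |   7 | abcbbcbdcbbaacdacddbbcbdbddaca
   7 |  34 | aca
   8 |  19 | acdacddbbcbdbddaca
   9 |  22 | acddbbcbdbddaca
  10 |  17 | baacdacddbbcbdbddaca
  11 |   6 | babcbbcbdcbbaacdacddbbcbdbddaca
  12 |  16 | bbaacdacddbbcbdbddaca
  13 |  26 | bbcbdbddaca
  14 |  10 | bbcbdcbbaacdacddbbcbdbddaca
  15 |   8 | bcbbcbdcbbaacdacddbbcbdbddaca
  16 |  27 | bcbdbddaca
  17 |  11 | bcbdcbbaacdacddbbcbdbddaca
  18 |  29 | bdbddaca
  19 |  13 | bdcbbaacdacddbbcbdbddaca
  20 |  31 | bddaca
  21 |  35 | ca
  22 |   1 | caaaababcbbcbdcbbaacdacddbbcbdbddaca
  23 |  15 | cbbaacdacddbbcbdbddaca
  24 |   9 | cbbcbdcbbaacdacddbbcbdbddaca
  25 |  28 | cbdbddaca
  26 |  12 | cbdcbbaacdacddbbcbdbddaca
  27 |  20 | cdacddbbcbdbddaca
  28 |  23 | cddbbcbdbddaca
  29 |  33 | daca
  30 |  21 | dacddbbcbdbddaca
  31 |  25 | dbbcbdbddaca
  32 |  30 | dbddaca
  33 |   0 | dcaaaababcbbcbdcbbaacdacddbbcbdbddaca
  34 |  14 | dcbbaacdacddbbcbdbddaca
  35 |  32 | ddaca
  36 |  24 | ddbbcbdbddaca

[36, 2, 3, 4, 18, 5, 7, 34, 19, 22, 17, 6, 16, 26, 10, 8, 27, 11, 29, 13, 31, 35, 1, 15, 9, 28, 12, 20, 23, 33, 21, 25, 30, 0, 14, 32, 24]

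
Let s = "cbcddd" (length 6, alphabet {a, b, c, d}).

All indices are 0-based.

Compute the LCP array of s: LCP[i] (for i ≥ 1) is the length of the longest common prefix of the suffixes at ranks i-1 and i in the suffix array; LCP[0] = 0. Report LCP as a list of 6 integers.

[0, 0, 1, 0, 1, 2]

rank→(start, suffix):
  0 → (1, 'bcddd')
  1 → (0, 'cbcddd')
  2 → (2, 'cddd')
  3 → (5, 'd')
  4 → (4, 'dd')
  5 → (3, 'ddd')

SA = [1, 0, 2, 5, 4, 3]
[i] adj suffixes → lcp
  [1] 1/0 → 0 ('')
  [2] 0/2 → 1 ('c')
  [3] 2/5 → 0 ('')
  [4] 5/4 → 1 ('d')
  [5] 4/3 → 2 ('dd')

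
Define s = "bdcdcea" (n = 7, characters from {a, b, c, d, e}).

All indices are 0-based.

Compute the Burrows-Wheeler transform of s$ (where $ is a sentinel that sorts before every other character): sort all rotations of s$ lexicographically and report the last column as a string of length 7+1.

rank  rotation  last
    0  $bdcdcea  a
    1  a$bdcdce  e
    2  bdcdcea$  $
    3  cdcea$bd  d
    4  cea$bdcd  d
    5  dcdcea$b  b
    6  dcea$bdc  c
    7  ea$bdcdc  c

ae$ddbcc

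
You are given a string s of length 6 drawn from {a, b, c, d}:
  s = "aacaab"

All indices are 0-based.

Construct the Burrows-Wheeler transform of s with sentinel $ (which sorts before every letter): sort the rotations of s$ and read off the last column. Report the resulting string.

rank  rotation last
    0  $aacaab  b
    1  aab$aac  c
    2  aacaab$  $
    3  ab$aaca  a
    4  acaab$a  a
    5  b$aacaa  a
    6  caab$aa  a

bc$aaaa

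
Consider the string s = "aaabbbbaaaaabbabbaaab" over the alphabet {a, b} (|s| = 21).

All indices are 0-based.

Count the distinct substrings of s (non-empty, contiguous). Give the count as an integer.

rank | idx | suffix
   0 |   7 | aaaaabbabbaaab
   1 |   8 | aaaabbabbaaab
   2 |  17 | aaab
   3 |   9 | aaabbabbaaab
   4 |   0 | aaabbbbaaaaabbabbaaab
   5 |  18 | aab
   6 |  10 | aabbabbaaab
   7 |   1 | aabbbbaaaaabbabbaaab
   8 |  19 | ab
   9 |  14 | abbaaab
  10 |  11 | abbabbaaab
  11 |   2 | abbbbaaaaabbabbaaab
  12 |  20 | b
  13 |   6 | baaaaabbabbaaab
  14 |  16 | baaab
  15 |  13 | babbaaab
  16 |   5 | bbaaaaabbabbaaab
  17 |  15 | bbaaab
  18 |  12 | bbabbaaab
  19 |   4 | bbbaaaaabbabbaaab
  20 |   3 | bbbbaaaaabbabbaaab

SA = [7, 8, 17, 9, 0, 18, 10, 1, 19, 14, 11, 2, 20, 6, 16, 13, 5, 15, 12, 4, 3]
[i] adj suffixes → lcp
  [1] 7/8 → 4 ('aaaa')
  [2] 8/17 → 3 ('aaa')
  [3] 17/9 → 4 ('aaab')
  [4] 9/0 → 5 ('aaabb')
  [5] 0/18 → 2 ('aa')
  [6] 18/10 → 3 ('aab')
  [7] 10/1 → 4 ('aabb')
  [8] 1/19 → 1 ('a')
  [9] 19/14 → 2 ('ab')
  [10] 14/11 → 4 ('abba')
  [11] 11/2 → 3 ('abb')
  [12] 2/20 → 0 ('')
  [13] 20/6 → 1 ('b')
  [14] 6/16 → 4 ('baaa')
  [15] 16/13 → 2 ('ba')
  [16] 13/5 → 1 ('b')
  [17] 5/15 → 5 ('bbaaa')
  [18] 15/12 → 3 ('bba')
  [19] 12/4 → 2 ('bb')
  [20] 4/3 → 3 ('bbb')

n(n+1)/2 = 21·22/2 = 231
Σ LCP = 0 + 4 + 3 + 4 + 5 + 2 + 3 + 4 + 1 + 2 + 4 + 3 + 0 + 1 + 4 + 2 + 1 + 5 + 3 + 2 + 3 = 56
distinct = 231 − 56 = 175

175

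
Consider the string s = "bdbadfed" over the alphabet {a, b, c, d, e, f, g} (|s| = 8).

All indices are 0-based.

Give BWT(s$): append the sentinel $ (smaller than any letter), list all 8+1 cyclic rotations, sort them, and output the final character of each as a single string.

dbd$ebafd

rank  rotation   last
    0  $bdbadfed  d
    1  adfed$bdb  b
    2  badfed$bd  d
    3  bdbadfed$  $
    4  d$bdbadfe  e
    5  dbadfed$b  b
    6  dfed$bdba  a
    7  ed$bdbadf  f
    8  fed$bdbad  d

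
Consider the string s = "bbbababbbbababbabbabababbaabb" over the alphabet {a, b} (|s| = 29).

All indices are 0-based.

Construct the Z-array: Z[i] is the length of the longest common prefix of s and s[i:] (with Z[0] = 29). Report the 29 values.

[29, 2, 1, 0, 1, 0, 3, 8, 2, 1, 0, 1, 0, 2, 1, 0, 2, 1, 0, 1, 0, 1, 0, 2, 1, 0, 0, 2, 1]

Z[0]=29
i=1: fresh scan; Z[1]=2 scan→box=[1,3)
i=2: min(r-i=1, Z[1]=2)=1; Z[2]=1
i=3: fresh scan; Z[3]=0
i=4: fresh scan; Z[4]=1 scan→box=[4,5)
i=5: fresh scan; Z[5]=0
i=6: fresh scan; Z[6]=3 scan→box=[6,9)
i=7: min(r-i=2, Z[1]=2)=2; Z[7]=8 scan→box=[7,15)
i=8: min(r-i=7, Z[1]=2)=2; Z[8]=2
i=9: min(r-i=6, Z[2]=1)=1; Z[9]=1
i=10: min(r-i=5, Z[3]=0)=0; Z[10]=0
i=11: min(r-i=4, Z[4]=1)=1; Z[11]=1
i=12: min(r-i=3, Z[5]=0)=0; Z[12]=0
i=13: min(r-i=2, Z[6]=3)=2; Z[13]=2
i=14: min(r-i=1, Z[7]=8)=1; Z[14]=1
i=15: fresh scan; Z[15]=0
i=16: fresh scan; Z[16]=2 scan→box=[16,18)
i=17: min(r-i=1, Z[1]=2)=1; Z[17]=1
i=18: fresh scan; Z[18]=0
i=19: fresh scan; Z[19]=1 scan→box=[19,20)
i=20: fresh scan; Z[20]=0
i=21: fresh scan; Z[21]=1 scan→box=[21,22)
i=22: fresh scan; Z[22]=0
i=23: fresh scan; Z[23]=2 scan→box=[23,25)
i=24: min(r-i=1, Z[1]=2)=1; Z[24]=1
i=25: fresh scan; Z[25]=0
i=26: fresh scan; Z[26]=0
i=27: fresh scan; Z[27]=2 scan→box=[27,29)
i=28: min(r-i=1, Z[1]=2)=1; Z[28]=1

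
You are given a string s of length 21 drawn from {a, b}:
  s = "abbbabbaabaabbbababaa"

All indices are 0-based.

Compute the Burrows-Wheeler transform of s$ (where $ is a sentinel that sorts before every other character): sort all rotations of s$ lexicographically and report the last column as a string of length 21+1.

rank  rotation                last
    0  $abbbabbaabaabbbababaa  a
    1  a$abbbabbaabaabbbababa  a
    2  aa$abbbabbaabaabbbabab  b
    3  aabaabbbababaa$abbbabb  b
    4  aabbbababaa$abbbabbaab  b
    5  abaa$abbbabbaabaabbbab  b
    6  abaabbbababaa$abbbabba  a
    7  ababaa$abbbabbaabaabbb  b
    8  abbaabaabbbababaa$abbb  b
    9  abbbababaa$abbbabbaaba  a
   10  abbbabbaabaabbbababaa$  $
   11  baa$abbbabbaabaabbbaba  a
   12  baabaabbbababaa$abbbab  b
   13  baabbbababaa$abbbabbaa  a
   14  babaa$abbbabbaabaabbba  a
   15  bababaa$abbbabbaabaabb  b
   16  babbaabaabbbababaa$abb  b
   17  bbaabaabbbababaa$abbba  a
   18  bbababaa$abbbabbaabaab  b
   19  bbabbaabaabbbababaa$ab  b
   20  bbbababaa$abbbabbaabaa  a
   21  bbbabbaabaabbbababaa$a  a

aabbbbabba$abaabbabbaa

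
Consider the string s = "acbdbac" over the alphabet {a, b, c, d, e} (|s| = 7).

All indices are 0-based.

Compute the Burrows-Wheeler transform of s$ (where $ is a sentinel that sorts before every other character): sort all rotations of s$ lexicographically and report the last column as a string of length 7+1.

cb$dcaab

rank  rotation  last
    0  $acbdbac  c
    1  ac$acbdb  b
    2  acbdbac$  $
    3  bac$acbd  d
    4  bdbac$ac  c
    5  c$acbdba  a
    6  cbdbac$a  a
    7  dbac$acb  b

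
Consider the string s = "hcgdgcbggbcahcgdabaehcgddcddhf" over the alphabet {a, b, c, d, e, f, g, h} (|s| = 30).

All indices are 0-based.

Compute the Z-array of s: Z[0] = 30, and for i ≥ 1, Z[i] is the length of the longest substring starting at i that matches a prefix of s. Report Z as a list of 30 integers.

Z[0]=30
i=1: outside box; Z[1]=0
i=2: outside box; Z[2]=0
i=3: outside box; Z[3]=0
i=4: outside box; Z[4]=0
i=5: outside box; Z[5]=0
i=6: outside box; Z[6]=0
i=7: outside box; Z[7]=0
i=8: outside box; Z[8]=0
i=9: outside box; Z[9]=0
i=10: outside box; Z[10]=0
i=11: outside box; Z[11]=0
i=12: outside box; Z[12]=4 grow→box=[12,16)
i=13: min(r-i=3, Z[1]=0)=0; Z[13]=0
i=14: min(r-i=2, Z[2]=0)=0; Z[14]=0
i=15: min(r-i=1, Z[3]=0)=0; Z[15]=0
i=16: outside box; Z[16]=0
i=17: outside box; Z[17]=0
i=18: outside box; Z[18]=0
i=19: outside box; Z[19]=0
i=20: outside box; Z[20]=4 grow→box=[20,24)
i=21: min(r-i=3, Z[1]=0)=0; Z[21]=0
i=22: min(r-i=2, Z[2]=0)=0; Z[22]=0
i=23: min(r-i=1, Z[3]=0)=0; Z[23]=0
i=24: outside box; Z[24]=0
i=25: outside box; Z[25]=0
i=26: outside box; Z[26]=0
i=27: outside box; Z[27]=0
i=28: outside box; Z[28]=1 grow→box=[28,29)
i=29: outside box; Z[29]=0

[30, 0, 0, 0, 0, 0, 0, 0, 0, 0, 0, 0, 4, 0, 0, 0, 0, 0, 0, 0, 4, 0, 0, 0, 0, 0, 0, 0, 1, 0]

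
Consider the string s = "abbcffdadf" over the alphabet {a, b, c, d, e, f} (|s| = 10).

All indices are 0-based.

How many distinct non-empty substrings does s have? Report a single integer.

sorted suffixes:
  #0 SA[0]=0  'abbcffdadf'
  #1 SA[1]=7  'adf'
  #2 SA[2]=1  'bbcffdadf'
  #3 SA[3]=2  'bcffdadf'
  #4 SA[4]=3  'cffdadf'
  #5 SA[5]=6  'dadf'
  #6 SA[6]=8  'df'
  #7 SA[7]=9  'f'
  #8 SA[8]=5  'fdadf'
  #9 SA[9]=4  'ffdadf'

SA = [0, 7, 1, 2, 3, 6, 8, 9, 5, 4]
i: (SA[i-1],SA[i]) lcp shared
  1: (0,7) 1 'a'
  2: (7,1) 0 ''
  3: (1,2) 1 'b'
  4: (2,3) 0 ''
  5: (3,6) 0 ''
  6: (6,8) 1 'd'
  7: (8,9) 0 ''
  8: (9,5) 1 'f'
  9: (5,4) 1 'f'

n(n+1)/2 = 10·11/2 = 55
Σ LCP = 0 + 1 + 0 + 1 + 0 + 0 + 1 + 0 + 1 + 1 = 5
distinct = 55 − 5 = 50

50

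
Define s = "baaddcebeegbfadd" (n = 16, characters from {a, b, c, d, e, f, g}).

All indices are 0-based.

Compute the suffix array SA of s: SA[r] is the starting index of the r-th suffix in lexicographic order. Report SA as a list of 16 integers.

rank→(start, suffix):
  0 → (1, 'aaddcebeegbfadd')
  1 → (13, 'add')
  2 → (2, 'addcebeegbfadd')
  3 → (0, 'baaddcebeegbfadd')
  4 → (7, 'beegbfadd')
  5 → (11, 'bfadd')
  6 → (5, 'cebeegbfadd')
  7 → (15, 'd')
  8 → (4, 'dcebeegbfadd')
  9 → (14, 'dd')
  10 → (3, 'ddcebeegbfadd')
  11 → (6, 'ebeegbfadd')
  12 → (8, 'eegbfadd')
  13 → (9, 'egbfadd')
  14 → (12, 'fadd')
  15 → (10, 'gbfadd')

[1, 13, 2, 0, 7, 11, 5, 15, 4, 14, 3, 6, 8, 9, 12, 10]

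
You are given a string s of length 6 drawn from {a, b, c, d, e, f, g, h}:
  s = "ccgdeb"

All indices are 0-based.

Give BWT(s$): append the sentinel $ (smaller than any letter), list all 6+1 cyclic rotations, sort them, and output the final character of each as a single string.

be$cgdc

rank  rotation last
    0  $ccgdeb  b
    1  b$ccgde  e
    2  ccgdeb$  $
    3  cgdeb$c  c
    4  deb$ccg  g
    5  eb$ccgd  d
    6  gdeb$cc  c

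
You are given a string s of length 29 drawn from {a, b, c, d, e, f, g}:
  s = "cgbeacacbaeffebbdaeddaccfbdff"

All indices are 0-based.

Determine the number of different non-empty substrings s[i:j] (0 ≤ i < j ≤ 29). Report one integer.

407

sorted suffixes:
  #0 SA[0]=4  'acacbaeffebbdaeddaccfbdff'
  #1 SA[1]=6  'acbaeffebbdaeddaccfbdff'
  #2 SA[2]=21  'accfbdff'
  #3 SA[3]=17  'aeddaccfbdff'
  #4 SA[4]=9  'aeffebbdaeddaccfbdff'
  #5 SA[5]=8  'baeffebbdaeddaccfbdff'
  #6 SA[6]=14  'bbdaeddaccfbdff'
  #7 SA[7]=15  'bdaeddaccfbdff'
  #8 SA[8]=25  'bdff'
  #9 SA[9]=2  'beacacbaeffebbdaeddaccfbdff'
  #10 SA[10]=5  'cacbaeffebbdaeddaccfbdff'
  #11 SA[11]=7  'cbaeffebbdaeddaccfbdff'
  #12 SA[12]=22  'ccfbdff'
  #13 SA[13]=23  'cfbdff'
  #14 SA[14]=0  'cgbeacacbaeffebbdaeddaccfbdff'
  #15 SA[15]=20  'daccfbdff'
  #16 SA[16]=16  'daeddaccfbdff'
  #17 SA[17]=19  'ddaccfbdff'
  #18 SA[18]=26  'dff'
  #19 SA[19]=3  'eacacbaeffebbdaeddaccfbdff'
  #20 SA[20]=13  'ebbdaeddaccfbdff'
  #21 SA[21]=18  'eddaccfbdff'
  #22 SA[22]=10  'effebbdaeddaccfbdff'
  #23 SA[23]=28  'f'
  #24 SA[24]=24  'fbdff'
  #25 SA[25]=12  'febbdaeddaccfbdff'
  #26 SA[26]=27  'ff'
  #27 SA[27]=11  'ffebbdaeddaccfbdff'
  #28 SA[28]=1  'gbeacacbaeffebbdaeddaccfbdff'

SA = [4, 6, 21, 17, 9, 8, 14, 15, 25, 2, 5, 7, 22, 23, 0, 20, 16, 19, 26, 3, 13, 18, 10, 28, 24, 12, 27, 11, 1]
[i] adj suffixes → lcp
  [1] 4/6 → 2 ('ac')
  [2] 6/21 → 2 ('ac')
  [3] 21/17 → 1 ('a')
  [4] 17/9 → 2 ('ae')
  [5] 9/8 → 0 ('')
  [6] 8/14 → 1 ('b')
  [7] 14/15 → 1 ('b')
  [8] 15/25 → 2 ('bd')
  [9] 25/2 → 1 ('b')
  [10] 2/5 → 0 ('')
  [11] 5/7 → 1 ('c')
  [12] 7/22 → 1 ('c')
  [13] 22/23 → 1 ('c')
  [14] 23/0 → 1 ('c')
  [15] 0/20 → 0 ('')
  [16] 20/16 → 2 ('da')
  [17] 16/19 → 1 ('d')
  [18] 19/26 → 1 ('d')
  [19] 26/3 → 0 ('')
  [20] 3/13 → 1 ('e')
  [21] 13/18 → 1 ('e')
  [22] 18/10 → 1 ('e')
  [23] 10/28 → 0 ('')
  [24] 28/24 → 1 ('f')
  [25] 24/12 → 1 ('f')
  [26] 12/27 → 1 ('f')
  [27] 27/11 → 2 ('ff')
  [28] 11/1 → 0 ('')

n(n+1)/2 = 29·30/2 = 435
Σ LCP = 0 + 2 + 2 + 1 + 2 + 0 + 1 + 1 + 2 + 1 + 0 + 1 + 1 + 1 + 1 + 0 + 2 + 1 + 1 + 0 + 1 + 1 + 1 + 0 + 1 + 1 + 1 + 2 + 0 = 28
distinct = 435 − 28 = 407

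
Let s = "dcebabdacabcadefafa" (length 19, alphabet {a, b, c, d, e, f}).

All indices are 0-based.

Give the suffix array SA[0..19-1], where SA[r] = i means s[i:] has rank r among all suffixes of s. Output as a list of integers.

rank | idx | suffix
   0 |  18 | a
   1 |   9 | abcadefafa
   2 |   4 | abdacabcadefafa
   3 |   7 | acabcadefafa
   4 |  12 | adefafa
   5 |  16 | afa
   6 |   3 | babdacabcadefafa
   7 |  10 | bcadefafa
   8 |   5 | bdacabcadefafa
   9 |   8 | cabcadefafa
  10 |  11 | cadefafa
  11 |   1 | cebabdacabcadefafa
  12 |   6 | dacabcadefafa
  13 |   0 | dcebabdacabcadefafa
  14 |  13 | defafa
  15 |   2 | ebabdacabcadefafa
  16 |  14 | efafa
  17 |  17 | fa
  18 |  15 | fafa

[18, 9, 4, 7, 12, 16, 3, 10, 5, 8, 11, 1, 6, 0, 13, 2, 14, 17, 15]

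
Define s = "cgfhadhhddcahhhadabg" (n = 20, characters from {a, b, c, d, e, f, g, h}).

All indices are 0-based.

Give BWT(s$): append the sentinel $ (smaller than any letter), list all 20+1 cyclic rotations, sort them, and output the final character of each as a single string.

rank  rotation               last
    0  $cgfhadhhddcahhhadabg  g
    1  abg$cgfhadhhddcahhhad  d
    2  adabg$cgfhadhhddcahhh  h
    3  adhhddcahhhadabg$cgfh  h
    4  ahhhadabg$cgfhadhhddc  c
    5  bg$cgfhadhhddcahhhada  a
    6  cahhhadabg$cgfhadhhdd  d
    7  cgfhadhhddcahhhadabg$  $
    8  dabg$cgfhadhhddcahhha  a
    9  dcahhhadabg$cgfhadhhd  d
   10  ddcahhhadabg$cgfhadhh  h
   11  dhhddcahhhadabg$cgfha  a
   12  fhadhhddcahhhadabg$cg  g
   13  g$cgfhadhhddcahhhadab  b
   14  gfhadhhddcahhhadabg$c  c
   15  hadabg$cgfhadhhddcahh  h
   16  hadhhddcahhhadabg$cgf  f
   17  hddcahhhadabg$cgfhadh  h
   18  hhadabg$cgfhadhhddcah  h
   19  hhddcahhhadabg$cgfhad  d
   20  hhhadabg$cgfhadhhddca  a

gdhhcad$adhagbchfhhda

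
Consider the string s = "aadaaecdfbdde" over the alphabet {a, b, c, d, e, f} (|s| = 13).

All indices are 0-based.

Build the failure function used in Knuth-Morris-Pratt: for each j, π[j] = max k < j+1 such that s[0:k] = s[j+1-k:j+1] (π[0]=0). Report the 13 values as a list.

π[0] = 0
j=1 s[j]='a': π[1]=1 (border 'a')
j=2 s[j]='d': k: 1→0; π[2]=0 (border '')
j=3 s[j]='a': π[3]=1 (border 'a')
j=4 s[j]='a': π[4]=2 (border 'aa')
j=5 s[j]='e': k: 2→1→0; π[5]=0 (border '')
j=6 s[j]='c': π[6]=0 (border '')
j=7 s[j]='d': π[7]=0 (border '')
j=8 s[j]='f': π[8]=0 (border '')
j=9 s[j]='b': π[9]=0 (border '')
j=10 s[j]='d': π[10]=0 (border '')
j=11 s[j]='d': π[11]=0 (border '')
j=12 s[j]='e': π[12]=0 (border '')

[0, 1, 0, 1, 2, 0, 0, 0, 0, 0, 0, 0, 0]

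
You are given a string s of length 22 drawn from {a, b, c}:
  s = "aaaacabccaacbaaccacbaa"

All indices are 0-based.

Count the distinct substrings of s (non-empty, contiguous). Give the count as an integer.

rank | idx | suffix
   0 |  21 | a
   1 |  20 | aa
   2 |   0 | aaaacabccaacbaaccacbaa
   3 |   1 | aaacabccaacbaaccacbaa
   4 |   2 | aacabccaacbaaccacbaa
   5 |   9 | aacbaaccacbaa
   6 |  13 | aaccacbaa
   7 |   5 | abccaacbaaccacbaa
   8 |   3 | acabccaacbaaccacbaa
   9 |  17 | acbaa
  10 |  10 | acbaaccacbaa
  11 |  14 | accacbaa
  12 |  19 | baa
  13 |  12 | baaccacbaa
  14 |   6 | bccaacbaaccacbaa
  15 |   8 | caacbaaccacbaa
  16 |   4 | cabccaacbaaccacbaa
  17 |  16 | cacbaa
  18 |  18 | cbaa
  19 |  11 | cbaaccacbaa
  20 |   7 | ccaacbaaccacbaa
  21 |  15 | ccacbaa

SA = [21, 20, 0, 1, 2, 9, 13, 5, 3, 17, 10, 14, 19, 12, 6, 8, 4, 16, 18, 11, 7, 15]
i: (SA[i-1],SA[i]) lcp shared
  1: (21,20) 1 'a'
  2: (20,0) 2 'aa'
  3: (0,1) 3 'aaa'
  4: (1,2) 2 'aa'
  5: (2,9) 3 'aac'
  6: (9,13) 3 'aac'
  7: (13,5) 1 'a'
  8: (5,3) 1 'a'
  9: (3,17) 2 'ac'
  10: (17,10) 5 'acbaa'
  11: (10,14) 2 'ac'
  12: (14,19) 0 ''
  13: (19,12) 3 'baa'
  14: (12,6) 1 'b'
  15: (6,8) 0 ''
  16: (8,4) 2 'ca'
  17: (4,16) 2 'ca'
  18: (16,18) 1 'c'
  19: (18,11) 4 'cbaa'
  20: (11,7) 1 'c'
  21: (7,15) 3 'cca'

n(n+1)/2 = 22·23/2 = 253
Σ LCP = 0 + 1 + 2 + 3 + 2 + 3 + 3 + 1 + 1 + 2 + 5 + 2 + 0 + 3 + 1 + 0 + 2 + 2 + 1 + 4 + 1 + 3 = 42
distinct = 253 − 42 = 211

211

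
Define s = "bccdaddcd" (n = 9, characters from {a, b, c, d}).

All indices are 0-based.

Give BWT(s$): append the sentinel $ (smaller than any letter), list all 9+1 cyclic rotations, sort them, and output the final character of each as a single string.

dd$bdcccda

rank  rotation    last
    0  $bccdaddcd  d
    1  addcd$bccd  d
    2  bccdaddcd$  $
    3  ccdaddcd$b  b
    4  cd$bccdadd  d
    5  cdaddcd$bc  c
    6  d$bccdaddc  c
    7  daddcd$bcc  c
    8  dcd$bccdad  d
    9  ddcd$bccda  a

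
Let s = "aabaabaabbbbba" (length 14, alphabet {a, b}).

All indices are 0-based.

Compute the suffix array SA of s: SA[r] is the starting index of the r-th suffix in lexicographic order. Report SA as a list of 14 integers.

sorted suffixes:
  #0 SA[0]=13  'a'
  #1 SA[1]=0  'aabaabaabbbbba'
  #2 SA[2]=3  'aabaabbbbba'
  #3 SA[3]=6  'aabbbbba'
  #4 SA[4]=1  'abaabaabbbbba'
  #5 SA[5]=4  'abaabbbbba'
  #6 SA[6]=7  'abbbbba'
  #7 SA[7]=12  'ba'
  #8 SA[8]=2  'baabaabbbbba'
  #9 SA[9]=5  'baabbbbba'
  #10 SA[10]=11  'bba'
  #11 SA[11]=10  'bbba'
  #12 SA[12]=9  'bbbba'
  #13 SA[13]=8  'bbbbba'

[13, 0, 3, 6, 1, 4, 7, 12, 2, 5, 11, 10, 9, 8]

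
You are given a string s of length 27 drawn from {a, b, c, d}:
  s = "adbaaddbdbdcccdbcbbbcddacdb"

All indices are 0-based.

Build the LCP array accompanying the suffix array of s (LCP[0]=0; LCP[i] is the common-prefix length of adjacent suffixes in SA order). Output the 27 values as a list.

sorted suffixes:
  #0 SA[0]=3  'aaddbdbdcccdbcbbbcddacdb'
  #1 SA[1]=23  'acdb'
  #2 SA[2]=0  'adbaaddbdbdcccdbcbbbcddacdb'
  #3 SA[3]=4  'addbdbdcccdbcbbbcddacdb'
  #4 SA[4]=26  'b'
  #5 SA[5]=2  'baaddbdbdcccdbcbbbcddacdb'
  #6 SA[6]=17  'bbbcddacdb'
  #7 SA[7]=18  'bbcddacdb'
  #8 SA[8]=15  'bcbbbcddacdb'
  #9 SA[9]=19  'bcddacdb'
  #10 SA[10]=7  'bdbdcccdbcbbbcddacdb'
  #11 SA[11]=9  'bdcccdbcbbbcddacdb'
  #12 SA[12]=16  'cbbbcddacdb'
  #13 SA[13]=11  'cccdbcbbbcddacdb'
  #14 SA[14]=12  'ccdbcbbbcddacdb'
  #15 SA[15]=24  'cdb'
  #16 SA[16]=13  'cdbcbbbcddacdb'
  #17 SA[17]=20  'cddacdb'
  #18 SA[18]=22  'dacdb'
  #19 SA[19]=25  'db'
  #20 SA[20]=1  'dbaaddbdbdcccdbcbbbcddacdb'
  #21 SA[21]=14  'dbcbbbcddacdb'
  #22 SA[22]=6  'dbdbdcccdbcbbbcddacdb'
  #23 SA[23]=8  'dbdcccdbcbbbcddacdb'
  #24 SA[24]=10  'dcccdbcbbbcddacdb'
  #25 SA[25]=21  'ddacdb'
  #26 SA[26]=5  'ddbdbdcccdbcbbbcddacdb'

SA = [3, 23, 0, 4, 26, 2, 17, 18, 15, 19, 7, 9, 16, 11, 12, 24, 13, 20, 22, 25, 1, 14, 6, 8, 10, 21, 5]
i: (SA[i-1],SA[i]) lcp shared
  1: (3,23) 1 'a'
  2: (23,0) 1 'a'
  3: (0,4) 2 'ad'
  4: (4,26) 0 ''
  5: (26,2) 1 'b'
  6: (2,17) 1 'b'
  7: (17,18) 2 'bb'
  8: (18,15) 1 'b'
  9: (15,19) 2 'bc'
  10: (19,7) 1 'b'
  11: (7,9) 2 'bd'
  12: (9,16) 0 ''
  13: (16,11) 1 'c'
  14: (11,12) 2 'cc'
  15: (12,24) 1 'c'
  16: (24,13) 3 'cdb'
  17: (13,20) 2 'cd'
  18: (20,22) 0 ''
  19: (22,25) 1 'd'
  20: (25,1) 2 'db'
  21: (1,14) 2 'db'
  22: (14,6) 2 'db'
  23: (6,8) 3 'dbd'
  24: (8,10) 1 'd'
  25: (10,21) 1 'd'
  26: (21,5) 2 'dd'

[0, 1, 1, 2, 0, 1, 1, 2, 1, 2, 1, 2, 0, 1, 2, 1, 3, 2, 0, 1, 2, 2, 2, 3, 1, 1, 2]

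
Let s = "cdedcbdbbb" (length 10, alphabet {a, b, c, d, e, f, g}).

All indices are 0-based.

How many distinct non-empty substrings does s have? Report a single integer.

48

sorted suffixes:
  #0 SA[0]=9  'b'
  #1 SA[1]=8  'bb'
  #2 SA[2]=7  'bbb'
  #3 SA[3]=5  'bdbbb'
  #4 SA[4]=4  'cbdbbb'
  #5 SA[5]=0  'cdedcbdbbb'
  #6 SA[6]=6  'dbbb'
  #7 SA[7]=3  'dcbdbbb'
  #8 SA[8]=1  'dedcbdbbb'
  #9 SA[9]=2  'edcbdbbb'

SA = [9, 8, 7, 5, 4, 0, 6, 3, 1, 2]
[i] adj suffixes → lcp
  [1] 9/8 → 1 ('b')
  [2] 8/7 → 2 ('bb')
  [3] 7/5 → 1 ('b')
  [4] 5/4 → 0 ('')
  [5] 4/0 → 1 ('c')
  [6] 0/6 → 0 ('')
  [7] 6/3 → 1 ('d')
  [8] 3/1 → 1 ('d')
  [9] 1/2 → 0 ('')

n(n+1)/2 = 10·11/2 = 55
Σ LCP = 0 + 1 + 2 + 1 + 0 + 1 + 0 + 1 + 1 + 0 = 7
distinct = 55 − 7 = 48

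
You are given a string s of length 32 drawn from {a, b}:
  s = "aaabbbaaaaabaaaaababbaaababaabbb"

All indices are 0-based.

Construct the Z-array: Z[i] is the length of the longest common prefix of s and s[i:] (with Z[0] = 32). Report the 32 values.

[32, 2, 1, 0, 0, 0, 3, 3, 4, 2, 1, 0, 3, 3, 4, 2, 1, 0, 1, 0, 0, 4, 2, 1, 0, 1, 0, 2, 1, 0, 0, 0]

Z[0]=32
i=1: fresh scan; Z[1]=2 grow→box=[1,3)
i=2: min(r-i=1, Z[1]=2)=1; Z[2]=1
i=3: fresh scan; Z[3]=0
i=4: fresh scan; Z[4]=0
i=5: fresh scan; Z[5]=0
i=6: fresh scan; Z[6]=3 grow→box=[6,9)
i=7: min(r-i=2, Z[1]=2)=2; Z[7]=3 grow→box=[7,10)
i=8: min(r-i=2, Z[1]=2)=2; Z[8]=4 grow→box=[8,12)
i=9: min(r-i=3, Z[1]=2)=2; Z[9]=2
i=10: min(r-i=2, Z[2]=1)=1; Z[10]=1
i=11: min(r-i=1, Z[3]=0)=0; Z[11]=0
i=12: fresh scan; Z[12]=3 grow→box=[12,15)
i=13: min(r-i=2, Z[1]=2)=2; Z[13]=3 grow→box=[13,16)
i=14: min(r-i=2, Z[1]=2)=2; Z[14]=4 grow→box=[14,18)
i=15: min(r-i=3, Z[1]=2)=2; Z[15]=2
i=16: min(r-i=2, Z[2]=1)=1; Z[16]=1
i=17: min(r-i=1, Z[3]=0)=0; Z[17]=0
i=18: fresh scan; Z[18]=1 grow→box=[18,19)
i=19: fresh scan; Z[19]=0
i=20: fresh scan; Z[20]=0
i=21: fresh scan; Z[21]=4 grow→box=[21,25)
i=22: min(r-i=3, Z[1]=2)=2; Z[22]=2
i=23: min(r-i=2, Z[2]=1)=1; Z[23]=1
i=24: min(r-i=1, Z[3]=0)=0; Z[24]=0
i=25: fresh scan; Z[25]=1 grow→box=[25,26)
i=26: fresh scan; Z[26]=0
i=27: fresh scan; Z[27]=2 grow→box=[27,29)
i=28: min(r-i=1, Z[1]=2)=1; Z[28]=1
i=29: fresh scan; Z[29]=0
i=30: fresh scan; Z[30]=0
i=31: fresh scan; Z[31]=0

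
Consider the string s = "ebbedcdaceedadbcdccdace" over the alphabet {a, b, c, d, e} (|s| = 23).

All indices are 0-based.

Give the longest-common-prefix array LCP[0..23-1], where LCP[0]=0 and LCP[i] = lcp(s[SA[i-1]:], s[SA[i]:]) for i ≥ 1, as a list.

rank | idx | suffix
   0 |  20 | ace
   1 |   7 | aceedadbcdccdace
   2 |  12 | adbcdccdace
   3 |   1 | bbedcdaceedadbcdccdace
   4 |  14 | bcdccdace
   5 |   2 | bedcdaceedadbcdccdace
   6 |  17 | ccdace
   7 |  18 | cdace
   8 |   5 | cdaceedadbcdccdace
   9 |  15 | cdccdace
  10 |  21 | ce
  11 |   8 | ceedadbcdccdace
  12 |  19 | dace
  13 |   6 | daceedadbcdccdace
  14 |  11 | dadbcdccdace
  15 |  13 | dbcdccdace
  16 |  16 | dccdace
  17 |   4 | dcdaceedadbcdccdace
  18 |  22 | e
  19 |   0 | ebbedcdaceedadbcdccdace
  20 |  10 | edadbcdccdace
  21 |   3 | edcdaceedadbcdccdace
  22 |   9 | eedadbcdccdace

SA = [20, 7, 12, 1, 14, 2, 17, 18, 5, 15, 21, 8, 19, 6, 11, 13, 16, 4, 22, 0, 10, 3, 9]
i: (SA[i-1],SA[i]) lcp shared
  1: (20,7) 3 'ace'
  2: (7,12) 1 'a'
  3: (12,1) 0 ''
  4: (1,14) 1 'b'
  5: (14,2) 1 'b'
  6: (2,17) 0 ''
  7: (17,18) 1 'c'
  8: (18,5) 5 'cdace'
  9: (5,15) 2 'cd'
  10: (15,21) 1 'c'
  11: (21,8) 2 'ce'
  12: (8,19) 0 ''
  13: (19,6) 4 'dace'
  14: (6,11) 2 'da'
  15: (11,13) 1 'd'
  16: (13,16) 1 'd'
  17: (16,4) 2 'dc'
  18: (4,22) 0 ''
  19: (22,0) 1 'e'
  20: (0,10) 1 'e'
  21: (10,3) 2 'ed'
  22: (3,9) 1 'e'

[0, 3, 1, 0, 1, 1, 0, 1, 5, 2, 1, 2, 0, 4, 2, 1, 1, 2, 0, 1, 1, 2, 1]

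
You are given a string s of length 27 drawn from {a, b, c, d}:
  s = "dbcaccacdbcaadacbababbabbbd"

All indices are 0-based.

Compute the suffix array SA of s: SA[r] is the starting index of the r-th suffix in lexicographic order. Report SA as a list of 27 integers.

rank→(start, suffix):
  0 → (11, 'aadacbababbabbbd')
  1 → (17, 'ababbabbbd')
  2 → (19, 'abbabbbd')
  3 → (22, 'abbbd')
  4 → (14, 'acbababbabbbd')
  5 → (3, 'accacdbcaadacbababbabbbd')
  6 → (6, 'acdbcaadacbababbabbbd')
  7 → (12, 'adacbababbabbbd')
  8 → (16, 'bababbabbbd')
  9 → (18, 'babbabbbd')
  10 → (21, 'babbbd')
  11 → (20, 'bbabbbd')
  12 → (23, 'bbbd')
  13 → (24, 'bbd')
  14 → (9, 'bcaadacbababbabbbd')
  15 → (1, 'bcaccacdbcaadacbababbabbbd')
  16 → (25, 'bd')
  17 → (10, 'caadacbababbabbbd')
  18 → (2, 'caccacdbcaadacbababbabbbd')
  19 → (5, 'cacdbcaadacbababbabbbd')
  20 → (15, 'cbababbabbbd')
  21 → (4, 'ccacdbcaadacbababbabbbd')
  22 → (7, 'cdbcaadacbababbabbbd')
  23 → (26, 'd')
  24 → (13, 'dacbababbabbbd')
  25 → (8, 'dbcaadacbababbabbbd')
  26 → (0, 'dbcaccacdbcaadacbababbabbbd')

[11, 17, 19, 22, 14, 3, 6, 12, 16, 18, 21, 20, 23, 24, 9, 1, 25, 10, 2, 5, 15, 4, 7, 26, 13, 8, 0]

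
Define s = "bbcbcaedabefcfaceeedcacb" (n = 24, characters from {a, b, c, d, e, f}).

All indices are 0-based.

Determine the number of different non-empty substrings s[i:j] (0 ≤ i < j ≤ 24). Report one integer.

276

rank | idx | suffix
   0 |   8 | abefcfaceeedcacb
   1 |  21 | acb
   2 |  14 | aceeedcacb
   3 |   5 | aedabefcfaceeedcacb
   4 |  23 | b
   5 |   0 | bbcbcaedabefcfaceeedcacb
   6 |   3 | bcaedabefcfaceeedcacb
   7 |   1 | bcbcaedabefcfaceeedcacb
   8 |   9 | befcfaceeedcacb
   9 |  20 | cacb
  10 |   4 | caedabefcfaceeedcacb
  11 |  22 | cb
  12 |   2 | cbcaedabefcfaceeedcacb
  13 |  15 | ceeedcacb
  14 |  12 | cfaceeedcacb
  15 |   7 | dabefcfaceeedcacb
  16 |  19 | dcacb
  17 |   6 | edabefcfaceeedcacb
  18 |  18 | edcacb
  19 |  17 | eedcacb
  20 |  16 | eeedcacb
  21 |  10 | efcfaceeedcacb
  22 |  13 | faceeedcacb
  23 |  11 | fcfaceeedcacb

SA = [8, 21, 14, 5, 23, 0, 3, 1, 9, 20, 4, 22, 2, 15, 12, 7, 19, 6, 18, 17, 16, 10, 13, 11]
i: (SA[i-1],SA[i]) lcp shared
  1: (8,21) 1 'a'
  2: (21,14) 2 'ac'
  3: (14,5) 1 'a'
  4: (5,23) 0 ''
  5: (23,0) 1 'b'
  6: (0,3) 1 'b'
  7: (3,1) 2 'bc'
  8: (1,9) 1 'b'
  9: (9,20) 0 ''
  10: (20,4) 2 'ca'
  11: (4,22) 1 'c'
  12: (22,2) 2 'cb'
  13: (2,15) 1 'c'
  14: (15,12) 1 'c'
  15: (12,7) 0 ''
  16: (7,19) 1 'd'
  17: (19,6) 0 ''
  18: (6,18) 2 'ed'
  19: (18,17) 1 'e'
  20: (17,16) 2 'ee'
  21: (16,10) 1 'e'
  22: (10,13) 0 ''
  23: (13,11) 1 'f'

n(n+1)/2 = 24·25/2 = 300
Σ LCP = 0 + 1 + 2 + 1 + 0 + 1 + 1 + 2 + 1 + 0 + 2 + 1 + 2 + 1 + 1 + 0 + 1 + 0 + 2 + 1 + 2 + 1 + 0 + 1 = 24
distinct = 300 − 24 = 276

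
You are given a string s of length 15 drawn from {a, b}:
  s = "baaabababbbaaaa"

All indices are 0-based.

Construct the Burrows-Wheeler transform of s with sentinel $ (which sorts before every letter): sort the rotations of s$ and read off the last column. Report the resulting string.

aaaabbaabbb$aaba

rank  rotation          last
    0  $baaabababbbaaaa  a
    1  a$baaabababbbaaa  a
    2  aa$baaabababbbaa  a
    3  aaa$baaabababbba  a
    4  aaaa$baaabababbb  b
    5  aaabababbbaaaa$b  b
    6  aabababbbaaaa$ba  a
    7  abababbbaaaa$baa  a
    8  ababbbaaaa$baaab  b
    9  abbbaaaa$baaabab  b
   10  baaaa$baaabababb  b
   11  baaabababbbaaaa$  $
   12  bababbbaaaa$baaa  a
   13  babbbaaaa$baaaba  a
   14  bbaaaa$baaababab  b
   15  bbbaaaa$baaababa  a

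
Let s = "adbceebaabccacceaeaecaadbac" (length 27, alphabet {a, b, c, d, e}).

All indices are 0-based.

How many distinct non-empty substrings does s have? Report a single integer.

343

sorted suffixes:
  #0 SA[0]=7  'aabccacceaeaecaadbac'
  #1 SA[1]=21  'aadbac'
  #2 SA[2]=8  'abccacceaeaecaadbac'
  #3 SA[3]=25  'ac'
  #4 SA[4]=12  'acceaeaecaadbac'
  #5 SA[5]=22  'adbac'
  #6 SA[6]=0  'adbceebaabccacceaeaecaadbac'
  #7 SA[7]=16  'aeaecaadbac'
  #8 SA[8]=18  'aecaadbac'
  #9 SA[9]=6  'baabccacceaeaecaadbac'
  #10 SA[10]=24  'bac'
  #11 SA[11]=9  'bccacceaeaecaadbac'
  #12 SA[12]=2  'bceebaabccacceaeaecaadbac'
  #13 SA[13]=26  'c'
  #14 SA[14]=20  'caadbac'
  #15 SA[15]=11  'cacceaeaecaadbac'
  #16 SA[16]=10  'ccacceaeaecaadbac'
  #17 SA[17]=13  'cceaeaecaadbac'
  #18 SA[18]=14  'ceaeaecaadbac'
  #19 SA[19]=3  'ceebaabccacceaeaecaadbac'
  #20 SA[20]=23  'dbac'
  #21 SA[21]=1  'dbceebaabccacceaeaecaadbac'
  #22 SA[22]=15  'eaeaecaadbac'
  #23 SA[23]=17  'eaecaadbac'
  #24 SA[24]=5  'ebaabccacceaeaecaadbac'
  #25 SA[25]=19  'ecaadbac'
  #26 SA[26]=4  'eebaabccacceaeaecaadbac'

SA = [7, 21, 8, 25, 12, 22, 0, 16, 18, 6, 24, 9, 2, 26, 20, 11, 10, 13, 14, 3, 23, 1, 15, 17, 5, 19, 4]
rank  pair      lcp
   1  s[7:],s[21:]  2  'aa'
   2  s[21:],s[8:]  1  'a'
   3  s[8:],s[25:]  1  'a'
   4  s[25:],s[12:]  2  'ac'
   5  s[12:],s[22:]  1  'a'
   6  s[22:],s[0:]  3  'adb'
   7  s[0:],s[16:]  1  'a'
   8  s[16:],s[18:]  2  'ae'
   9  s[18:],s[6:]  0  ''
  10  s[6:],s[24:]  2  'ba'
  11  s[24:],s[9:]  1  'b'
  12  s[9:],s[2:]  2  'bc'
  13  s[2:],s[26:]  0  ''
  14  s[26:],s[20:]  1  'c'
  15  s[20:],s[11:]  2  'ca'
  16  s[11:],s[10:]  1  'c'
  17  s[10:],s[13:]  2  'cc'
  18  s[13:],s[14:]  1  'c'
  19  s[14:],s[3:]  2  'ce'
  20  s[3:],s[23:]  0  ''
  21  s[23:],s[1:]  2  'db'
  22  s[1:],s[15:]  0  ''
  23  s[15:],s[17:]  3  'eae'
  24  s[17:],s[5:]  1  'e'
  25  s[5:],s[19:]  1  'e'
  26  s[19:],s[4:]  1  'e'

n(n+1)/2 = 27·28/2 = 378
Σ LCP = 0 + 2 + 1 + 1 + 2 + 1 + 3 + 1 + 2 + 0 + 2 + 1 + 2 + 0 + 1 + 2 + 1 + 2 + 1 + 2 + 0 + 2 + 0 + 3 + 1 + 1 + 1 = 35
distinct = 378 − 35 = 343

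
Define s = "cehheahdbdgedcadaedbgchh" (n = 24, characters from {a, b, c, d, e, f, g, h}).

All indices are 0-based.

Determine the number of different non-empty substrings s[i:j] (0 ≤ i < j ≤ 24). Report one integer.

280

rank | idx | suffix
   0 |  14 | adaedbgchh
   1 |  16 | aedbgchh
   2 |   5 | ahdbdgedcadaedbgchh
   3 |   8 | bdgedcadaedbgchh
   4 |  19 | bgchh
   5 |  13 | cadaedbgchh
   6 |   0 | cehheahdbdgedcadaedbgchh
   7 |  21 | chh
   8 |  15 | daedbgchh
   9 |   7 | dbdgedcadaedbgchh
  10 |  18 | dbgchh
  11 |  12 | dcadaedbgchh
  12 |   9 | dgedcadaedbgchh
  13 |   4 | eahdbdgedcadaedbgchh
  14 |  17 | edbgchh
  15 |  11 | edcadaedbgchh
  16 |   1 | ehheahdbdgedcadaedbgchh
  17 |  20 | gchh
  18 |  10 | gedcadaedbgchh
  19 |  23 | h
  20 |   6 | hdbdgedcadaedbgchh
  21 |   3 | heahdbdgedcadaedbgchh
  22 |  22 | hh
  23 |   2 | hheahdbdgedcadaedbgchh

SA = [14, 16, 5, 8, 19, 13, 0, 21, 15, 7, 18, 12, 9, 4, 17, 11, 1, 20, 10, 23, 6, 3, 22, 2]
rank  pair      lcp
   1  s[14:],s[16:]  1  'a'
   2  s[16:],s[5:]  1  'a'
   3  s[5:],s[8:]  0  ''
   4  s[8:],s[19:]  1  'b'
   5  s[19:],s[13:]  0  ''
   6  s[13:],s[0:]  1  'c'
   7  s[0:],s[21:]  1  'c'
   8  s[21:],s[15:]  0  ''
   9  s[15:],s[7:]  1  'd'
  10  s[7:],s[18:]  2  'db'
  11  s[18:],s[12:]  1  'd'
  12  s[12:],s[9:]  1  'd'
  13  s[9:],s[4:]  0  ''
  14  s[4:],s[17:]  1  'e'
  15  s[17:],s[11:]  2  'ed'
  16  s[11:],s[1:]  1  'e'
  17  s[1:],s[20:]  0  ''
  18  s[20:],s[10:]  1  'g'
  19  s[10:],s[23:]  0  ''
  20  s[23:],s[6:]  1  'h'
  21  s[6:],s[3:]  1  'h'
  22  s[3:],s[22:]  1  'h'
  23  s[22:],s[2:]  2  'hh'

n(n+1)/2 = 24·25/2 = 300
Σ LCP = 0 + 1 + 1 + 0 + 1 + 0 + 1 + 1 + 0 + 1 + 2 + 1 + 1 + 0 + 1 + 2 + 1 + 0 + 1 + 0 + 1 + 1 + 1 + 2 = 20
distinct = 300 − 20 = 280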